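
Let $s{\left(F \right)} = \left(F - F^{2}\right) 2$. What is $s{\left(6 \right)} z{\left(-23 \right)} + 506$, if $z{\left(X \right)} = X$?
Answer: $1886$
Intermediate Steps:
$s{\left(F \right)} = - 2 F^{2} + 2 F$
$s{\left(6 \right)} z{\left(-23 \right)} + 506 = 2 \cdot 6 \left(1 - 6\right) \left(-23\right) + 506 = 2 \cdot 6 \left(-5\right) \left(-23\right) + 506 = \left(-60\right) \left(-23\right) + 506 = 1380 + 506 = 1886$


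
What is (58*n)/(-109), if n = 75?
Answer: -4350/109 ≈ -39.908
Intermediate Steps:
(58*n)/(-109) = (58*75)/(-109) = 4350*(-1/109) = -4350/109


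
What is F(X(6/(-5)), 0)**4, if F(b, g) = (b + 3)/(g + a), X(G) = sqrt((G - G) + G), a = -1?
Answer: 441/25 + 468*I*sqrt(30)/25 ≈ 17.64 + 102.53*I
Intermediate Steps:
X(G) = sqrt(G) (X(G) = sqrt(0 + G) = sqrt(G))
F(b, g) = (3 + b)/(-1 + g) (F(b, g) = (b + 3)/(g - 1) = (3 + b)/(-1 + g))
F(X(6/(-5)), 0)**4 = ((3 + sqrt(6/(-5)))/(-1 + 0))**4 = ((3 + sqrt(6*(-1/5)))/(-1))**4 = (-(3 + sqrt(-6/5)))**4 = (-(3 + I*sqrt(30)/5))**4 = (-3 - I*sqrt(30)/5)**4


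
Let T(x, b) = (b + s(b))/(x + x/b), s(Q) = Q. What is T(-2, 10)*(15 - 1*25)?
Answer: 1000/11 ≈ 90.909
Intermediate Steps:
T(x, b) = 2*b/(x + x/b) (T(x, b) = (b + b)/(x + x/b) = (2*b)/(x + x/b) = 2*b/(x + x/b))
T(-2, 10)*(15 - 1*25) = (2*10**2/(-2*(1 + 10)))*(15 - 1*25) = (2*100*(-1/2)/11)*(15 - 25) = (2*100*(-1/2)*(1/11))*(-10) = -100/11*(-10) = 1000/11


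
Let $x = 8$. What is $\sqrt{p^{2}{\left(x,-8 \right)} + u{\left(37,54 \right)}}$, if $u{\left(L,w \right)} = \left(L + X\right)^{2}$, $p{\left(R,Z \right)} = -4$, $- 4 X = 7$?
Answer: $\frac{\sqrt{20137}}{4} \approx 35.476$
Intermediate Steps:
$X = - \frac{7}{4}$ ($X = \left(- \frac{1}{4}\right) 7 = - \frac{7}{4} \approx -1.75$)
$u{\left(L,w \right)} = \left(- \frac{7}{4} + L\right)^{2}$ ($u{\left(L,w \right)} = \left(L - \frac{7}{4}\right)^{2} = \left(- \frac{7}{4} + L\right)^{2}$)
$\sqrt{p^{2}{\left(x,-8 \right)} + u{\left(37,54 \right)}} = \sqrt{\left(-4\right)^{2} + \frac{\left(-7 + 4 \cdot 37\right)^{2}}{16}} = \sqrt{16 + \frac{\left(-7 + 148\right)^{2}}{16}} = \sqrt{16 + \frac{141^{2}}{16}} = \sqrt{16 + \frac{1}{16} \cdot 19881} = \sqrt{16 + \frac{19881}{16}} = \sqrt{\frac{20137}{16}} = \frac{\sqrt{20137}}{4}$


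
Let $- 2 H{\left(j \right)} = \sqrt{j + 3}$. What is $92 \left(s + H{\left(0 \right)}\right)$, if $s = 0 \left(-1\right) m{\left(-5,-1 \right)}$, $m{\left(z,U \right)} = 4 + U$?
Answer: $- 46 \sqrt{3} \approx -79.674$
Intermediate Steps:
$H{\left(j \right)} = - \frac{\sqrt{3 + j}}{2}$ ($H{\left(j \right)} = - \frac{\sqrt{j + 3}}{2} = - \frac{\sqrt{3 + j}}{2}$)
$s = 0$ ($s = 0 \left(-1\right) \left(4 - 1\right) = 0 \cdot 3 = 0$)
$92 \left(s + H{\left(0 \right)}\right) = 92 \left(0 - \frac{\sqrt{3 + 0}}{2}\right) = 92 \left(0 - \frac{\sqrt{3}}{2}\right) = 92 \left(- \frac{\sqrt{3}}{2}\right) = - 46 \sqrt{3}$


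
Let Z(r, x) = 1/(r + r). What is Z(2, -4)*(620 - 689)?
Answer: -69/4 ≈ -17.250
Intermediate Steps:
Z(r, x) = 1/(2*r)
Z(2, -4)*(620 - 689) = ((½)/2)*(620 - 689) = ((½)*(½))*(-69) = (¼)*(-69) = -69/4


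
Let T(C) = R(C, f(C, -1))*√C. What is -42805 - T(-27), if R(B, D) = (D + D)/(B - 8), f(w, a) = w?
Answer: -42805 - 162*I*√3/35 ≈ -42805.0 - 8.0169*I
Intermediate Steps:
R(B, D) = 2*D/(-8 + B) (R(B, D) = (2*D)/(-8 + B) = 2*D/(-8 + B))
T(C) = 2*C^(3/2)/(-8 + C) (T(C) = (2*C/(-8 + C))*√C = 2*C^(3/2)/(-8 + C))
-42805 - T(-27) = -42805 - 2*(-27)^(3/2)/(-8 - 27) = -42805 - 2*(-81*I*√3)/(-35) = -42805 - 2*(-81*I*√3)*(-1)/35 = -42805 - 162*I*√3/35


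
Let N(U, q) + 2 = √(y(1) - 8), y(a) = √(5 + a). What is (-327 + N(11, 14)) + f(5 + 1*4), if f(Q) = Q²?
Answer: -248 + I*√(8 - √6) ≈ -248.0 + 2.356*I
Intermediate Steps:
N(U, q) = -2 + √(-8 + √6) (N(U, q) = -2 + √(√(5 + 1) - 8) = -2 + √(√6 - 8) = -2 + √(-8 + √6))
(-327 + N(11, 14)) + f(5 + 1*4) = (-327 + (-2 + I*√(8 - √6))) + (5 + 1*4)² = (-329 + I*√(8 - √6)) + (5 + 4)² = (-329 + I*√(8 - √6)) + 9² = (-329 + I*√(8 - √6)) + 81 = -248 + I*√(8 - √6)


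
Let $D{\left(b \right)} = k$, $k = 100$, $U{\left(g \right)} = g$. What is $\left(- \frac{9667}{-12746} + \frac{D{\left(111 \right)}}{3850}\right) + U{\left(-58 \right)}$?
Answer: $- \frac{56153785}{981442} \approx -57.216$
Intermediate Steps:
$D{\left(b \right)} = 100$
$\left(- \frac{9667}{-12746} + \frac{D{\left(111 \right)}}{3850}\right) + U{\left(-58 \right)} = \left(- \frac{9667}{-12746} + \frac{100}{3850}\right) - 58 = \left(\left(-9667\right) \left(- \frac{1}{12746}\right) + 100 \cdot \frac{1}{3850}\right) - 58 = \left(\frac{9667}{12746} + \frac{2}{77}\right) - 58 = \frac{769851}{981442} - 58 = - \frac{56153785}{981442}$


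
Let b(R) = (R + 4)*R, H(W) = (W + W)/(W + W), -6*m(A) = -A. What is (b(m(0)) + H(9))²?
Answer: 1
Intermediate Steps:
m(A) = A/6 (m(A) = -(-1)*A/6 = A/6)
H(W) = 1 (H(W) = (2*W)/((2*W)) = (2*W)*(1/(2*W)) = 1)
b(R) = R*(4 + R) (b(R) = (4 + R)*R = R*(4 + R))
(b(m(0)) + H(9))² = (((⅙)*0)*(4 + (⅙)*0) + 1)² = (0*(4 + 0) + 1)² = (0*4 + 1)² = (0 + 1)² = 1² = 1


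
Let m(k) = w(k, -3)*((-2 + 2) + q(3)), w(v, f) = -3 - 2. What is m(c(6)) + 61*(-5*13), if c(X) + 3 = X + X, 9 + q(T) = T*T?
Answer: -3965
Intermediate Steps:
q(T) = -9 + T² (q(T) = -9 + T*T = -9 + T²)
w(v, f) = -5
c(X) = -3 + 2*X (c(X) = -3 + (X + X) = -3 + 2*X)
m(k) = 0 (m(k) = -5*((-2 + 2) + (-9 + 3²)) = -5*(0 + (-9 + 9)) = -5*(0 + 0) = -5*0 = 0)
m(c(6)) + 61*(-5*13) = 0 + 61*(-5*13) = 0 + 61*(-65) = 0 - 3965 = -3965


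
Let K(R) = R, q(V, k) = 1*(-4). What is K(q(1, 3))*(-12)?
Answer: 48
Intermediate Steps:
q(V, k) = -4
K(q(1, 3))*(-12) = -4*(-12) = 48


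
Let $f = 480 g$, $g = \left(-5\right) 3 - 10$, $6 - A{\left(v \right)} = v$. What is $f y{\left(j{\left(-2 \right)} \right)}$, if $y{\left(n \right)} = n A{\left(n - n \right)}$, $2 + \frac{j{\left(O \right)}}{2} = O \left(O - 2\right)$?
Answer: $-864000$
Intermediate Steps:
$A{\left(v \right)} = 6 - v$
$j{\left(O \right)} = -4 + 2 O \left(-2 + O\right)$ ($j{\left(O \right)} = -4 + 2 O \left(O - 2\right) = -4 + 2 O \left(-2 + O\right)$)
$g = -25$ ($g = -15 - 10 = -25$)
$y{\left(n \right)} = 6 n$ ($y{\left(n \right)} = n \left(6 - \left(n - n\right)\right) = n \left(6 - 0\right) = n \left(6 + 0\right) = n 6 = 6 n$)
$f = -12000$ ($f = 480 \left(-25\right) = -12000$)
$f y{\left(j{\left(-2 \right)} \right)} = - 12000 \cdot 6 \left(-4 - -8 + 2 \left(-2\right)^{2}\right) = - 12000 \cdot 6 \left(-4 + 8 + 2 \cdot 4\right) = - 12000 \cdot 6 \left(-4 + 8 + 8\right) = - 12000 \cdot 6 \cdot 12 = \left(-12000\right) 72 = -864000$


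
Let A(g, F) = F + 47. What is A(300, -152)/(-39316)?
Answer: 105/39316 ≈ 0.0026707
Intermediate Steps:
A(g, F) = 47 + F
A(300, -152)/(-39316) = (47 - 152)/(-39316) = -105*(-1/39316) = 105/39316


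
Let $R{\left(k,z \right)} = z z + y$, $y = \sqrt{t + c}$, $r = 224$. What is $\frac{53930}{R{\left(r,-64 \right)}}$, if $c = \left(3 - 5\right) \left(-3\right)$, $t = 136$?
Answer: $\frac{110448640}{8388537} - \frac{26965 \sqrt{142}}{8388537} \approx 13.128$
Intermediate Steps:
$c = 6$ ($c = \left(-2\right) \left(-3\right) = 6$)
$y = \sqrt{142}$ ($y = \sqrt{136 + 6} = \sqrt{142} \approx 11.916$)
$R{\left(k,z \right)} = \sqrt{142} + z^{2}$ ($R{\left(k,z \right)} = z z + \sqrt{142} = z^{2} + \sqrt{142} = \sqrt{142} + z^{2}$)
$\frac{53930}{R{\left(r,-64 \right)}} = \frac{53930}{\sqrt{142} + \left(-64\right)^{2}} = \frac{53930}{\sqrt{142} + 4096} = \frac{53930}{4096 + \sqrt{142}}$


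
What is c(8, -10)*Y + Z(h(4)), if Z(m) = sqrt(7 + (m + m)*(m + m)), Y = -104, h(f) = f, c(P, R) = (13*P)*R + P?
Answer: 107328 + sqrt(71) ≈ 1.0734e+5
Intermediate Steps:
c(P, R) = P + 13*P*R (c(P, R) = 13*P*R + P = P + 13*P*R)
Z(m) = sqrt(7 + 4*m**2) (Z(m) = sqrt(7 + (2*m)*(2*m)) = sqrt(7 + 4*m**2))
c(8, -10)*Y + Z(h(4)) = (8*(1 + 13*(-10)))*(-104) + sqrt(7 + 4*4**2) = (8*(1 - 130))*(-104) + sqrt(7 + 4*16) = (8*(-129))*(-104) + sqrt(7 + 64) = -1032*(-104) + sqrt(71) = 107328 + sqrt(71)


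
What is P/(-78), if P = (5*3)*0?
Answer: 0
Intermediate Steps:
P = 0 (P = 15*0 = 0)
P/(-78) = 0/(-78) = -1/78*0 = 0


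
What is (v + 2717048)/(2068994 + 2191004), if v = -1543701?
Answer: 1173347/4259998 ≈ 0.27543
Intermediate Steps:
(v + 2717048)/(2068994 + 2191004) = (-1543701 + 2717048)/(2068994 + 2191004) = 1173347/4259998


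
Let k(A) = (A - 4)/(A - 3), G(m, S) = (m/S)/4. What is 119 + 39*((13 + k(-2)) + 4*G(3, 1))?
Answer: 3949/5 ≈ 789.80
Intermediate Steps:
G(m, S) = m/(4*S) (G(m, S) = (m/S)*(¼) = m/(4*S))
k(A) = (-4 + A)/(-3 + A)
119 + 39*((13 + k(-2)) + 4*G(3, 1)) = 119 + 39*((13 + (-4 - 2)/(-3 - 2)) + 4*((¼)*3/1)) = 119 + 39*((13 - 6/(-5)) + 4*((¼)*3*1)) = 119 + 39*((13 - ⅕*(-6)) + 4*(¾)) = 119 + 39*((13 + 6/5) + 3) = 119 + 39*(71/5 + 3) = 119 + 39*(86/5) = 119 + 3354/5 = 3949/5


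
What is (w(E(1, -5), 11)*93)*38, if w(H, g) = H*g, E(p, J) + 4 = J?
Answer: -349866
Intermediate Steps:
E(p, J) = -4 + J
(w(E(1, -5), 11)*93)*38 = (((-4 - 5)*11)*93)*38 = (-9*11*93)*38 = -99*93*38 = -9207*38 = -349866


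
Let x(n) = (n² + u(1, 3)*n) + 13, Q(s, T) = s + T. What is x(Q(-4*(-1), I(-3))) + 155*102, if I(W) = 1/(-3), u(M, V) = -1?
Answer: 142495/9 ≈ 15833.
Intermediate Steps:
I(W) = -⅓ (I(W) = 1*(-⅓) = -⅓)
Q(s, T) = T + s
x(n) = 13 + n² - n (x(n) = (n² - n) + 13 = 13 + n² - n)
x(Q(-4*(-1), I(-3))) + 155*102 = (13 + (-⅓ - 4*(-1))² - (-⅓ - 4*(-1))) + 155*102 = (13 + (-⅓ + 4)² - (-⅓ + 4)) + 15810 = (13 + (11/3)² - 1*11/3) + 15810 = (13 + 121/9 - 11/3) + 15810 = 205/9 + 15810 = 142495/9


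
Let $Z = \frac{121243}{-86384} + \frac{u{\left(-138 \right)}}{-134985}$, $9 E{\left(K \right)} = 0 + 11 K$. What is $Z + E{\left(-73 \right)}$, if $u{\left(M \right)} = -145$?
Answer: $- \frac{634039878053}{6996326544} \approx -90.625$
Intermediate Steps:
$E{\left(K \right)} = \frac{11 K}{9}$ ($E{\left(K \right)} = \frac{0 + 11 K}{9} = \frac{11 K}{9}$)
$Z = - \frac{3270692135}{2332108848}$ ($Z = \frac{121243}{-86384} - \frac{145}{-134985} = 121243 \left(- \frac{1}{86384}\right) - - \frac{29}{26997} = - \frac{121243}{86384} + \frac{29}{26997} = - \frac{3270692135}{2332108848} \approx -1.4025$)
$Z + E{\left(-73 \right)} = - \frac{3270692135}{2332108848} + \frac{11}{9} \left(-73\right) = - \frac{3270692135}{2332108848} - \frac{803}{9} = - \frac{634039878053}{6996326544}$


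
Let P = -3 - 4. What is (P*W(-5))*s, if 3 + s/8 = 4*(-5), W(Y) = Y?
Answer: -6440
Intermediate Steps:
s = -184 (s = -24 + 8*(4*(-5)) = -24 + 8*(-20) = -24 - 160 = -184)
P = -7
(P*W(-5))*s = -7*(-5)*(-184) = 35*(-184) = -6440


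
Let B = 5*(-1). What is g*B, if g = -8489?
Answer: 42445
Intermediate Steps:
B = -5
g*B = -8489*(-5) = 42445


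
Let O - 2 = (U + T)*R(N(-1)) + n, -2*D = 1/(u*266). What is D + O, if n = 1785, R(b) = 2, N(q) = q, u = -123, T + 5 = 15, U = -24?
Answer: 115101925/65436 ≈ 1759.0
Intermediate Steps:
T = 10 (T = -5 + 15 = 10)
D = 1/65436 (D = -1/(2*((-123*266))) = -1/2/(-32718) = -1/2*(-1/32718) = 1/65436 ≈ 1.5282e-5)
O = 1759 (O = 2 + ((-24 + 10)*2 + 1785) = 2 + (-14*2 + 1785) = 2 + (-28 + 1785) = 2 + 1757 = 1759)
D + O = 1/65436 + 1759 = 115101925/65436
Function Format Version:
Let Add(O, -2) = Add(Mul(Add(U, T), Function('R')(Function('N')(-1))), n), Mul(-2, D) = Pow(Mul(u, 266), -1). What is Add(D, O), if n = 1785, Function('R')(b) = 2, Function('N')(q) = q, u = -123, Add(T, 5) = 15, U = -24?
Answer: Rational(115101925, 65436) ≈ 1759.0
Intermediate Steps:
T = 10 (T = Add(-5, 15) = 10)
D = Rational(1, 65436) (D = Mul(Rational(-1, 2), Pow(Mul(-123, 266), -1)) = Mul(Rational(-1, 2), Pow(-32718, -1)) = Mul(Rational(-1, 2), Rational(-1, 32718)) = Rational(1, 65436) ≈ 1.5282e-5)
O = 1759 (O = Add(2, Add(Mul(Add(-24, 10), 2), 1785)) = Add(2, Add(Mul(-14, 2), 1785)) = Add(2, Add(-28, 1785)) = Add(2, 1757) = 1759)
Add(D, O) = Add(Rational(1, 65436), 1759) = Rational(115101925, 65436)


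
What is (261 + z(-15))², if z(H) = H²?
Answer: 236196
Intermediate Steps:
(261 + z(-15))² = (261 + (-15)²)² = (261 + 225)² = 486² = 236196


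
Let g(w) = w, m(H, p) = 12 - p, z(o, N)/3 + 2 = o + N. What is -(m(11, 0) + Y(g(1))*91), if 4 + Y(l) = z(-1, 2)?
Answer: 625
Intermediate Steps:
z(o, N) = -6 + 3*N + 3*o (z(o, N) = -6 + 3*(o + N) = -6 + 3*(N + o) = -6 + (3*N + 3*o) = -6 + 3*N + 3*o)
Y(l) = -7 (Y(l) = -4 + (-6 + 3*2 + 3*(-1)) = -4 + (-6 + 6 - 3) = -4 - 3 = -7)
-(m(11, 0) + Y(g(1))*91) = -((12 - 1*0) - 7*91) = -((12 + 0) - 637) = -(12 - 637) = -1*(-625) = 625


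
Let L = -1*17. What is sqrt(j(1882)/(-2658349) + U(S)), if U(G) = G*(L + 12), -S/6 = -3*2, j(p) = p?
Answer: I*sqrt(1272032496056998)/2658349 ≈ 13.416*I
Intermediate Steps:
L = -17
S = 36 (S = -(-18)*2 = -6*(-6) = 36)
U(G) = -5*G (U(G) = G*(-17 + 12) = G*(-5) = -5*G)
sqrt(j(1882)/(-2658349) + U(S)) = sqrt(1882/(-2658349) - 5*36) = sqrt(1882*(-1/2658349) - 180) = sqrt(-1882/2658349 - 180) = sqrt(-478504702/2658349) = I*sqrt(1272032496056998)/2658349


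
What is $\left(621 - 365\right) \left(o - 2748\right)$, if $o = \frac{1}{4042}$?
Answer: $- \frac{1421749120}{2021} \approx -7.0349 \cdot 10^{5}$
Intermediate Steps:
$o = \frac{1}{4042} \approx 0.0002474$
$\left(621 - 365\right) \left(o - 2748\right) = \left(621 - 365\right) \left(\frac{1}{4042} - 2748\right) = 256 \left(- \frac{11107415}{4042}\right) = - \frac{1421749120}{2021}$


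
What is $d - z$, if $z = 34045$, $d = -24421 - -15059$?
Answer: $-43407$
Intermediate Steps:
$d = -9362$ ($d = -24421 + 15059 = -9362$)
$d - z = -9362 - 34045 = -43407$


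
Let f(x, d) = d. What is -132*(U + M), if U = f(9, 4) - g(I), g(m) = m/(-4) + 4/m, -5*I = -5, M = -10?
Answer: 1287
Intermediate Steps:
I = 1 (I = -1/5*(-5) = 1)
g(m) = 4/m - m/4 (g(m) = m*(-1/4) + 4/m = -m/4 + 4/m = 4/m - m/4)
U = 1/4 (U = 4 - (4/1 - 1/4*1) = 4 - (4*1 - 1/4) = 4 - (4 - 1/4) = 4 - 1*15/4 = 4 - 15/4 = 1/4 ≈ 0.25000)
-132*(U + M) = -132*(1/4 - 10) = -132*(-39/4) = 1287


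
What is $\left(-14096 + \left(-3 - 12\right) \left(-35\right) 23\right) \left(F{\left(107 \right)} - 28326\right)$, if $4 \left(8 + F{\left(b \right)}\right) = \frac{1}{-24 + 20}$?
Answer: $\frac{916210245}{16} \approx 5.7263 \cdot 10^{7}$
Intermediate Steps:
$F{\left(b \right)} = - \frac{129}{16}$ ($F{\left(b \right)} = -8 + \frac{1}{4 \left(-24 + 20\right)} = -8 + \frac{1}{4 \left(-4\right)} = -8 + \frac{1}{4} \left(- \frac{1}{4}\right) = -8 - \frac{1}{16} = - \frac{129}{16}$)
$\left(-14096 + \left(-3 - 12\right) \left(-35\right) 23\right) \left(F{\left(107 \right)} - 28326\right) = \left(-14096 + \left(-3 - 12\right) \left(-35\right) 23\right) \left(- \frac{129}{16} - 28326\right) = \left(-14096 + \left(-3 - 12\right) \left(-35\right) 23\right) \left(- \frac{453345}{16}\right) = \left(-14096 + \left(-15\right) \left(-35\right) 23\right) \left(- \frac{453345}{16}\right) = \left(-14096 + 525 \cdot 23\right) \left(- \frac{453345}{16}\right) = \left(-14096 + 12075\right) \left(- \frac{453345}{16}\right) = \left(-2021\right) \left(- \frac{453345}{16}\right) = \frac{916210245}{16}$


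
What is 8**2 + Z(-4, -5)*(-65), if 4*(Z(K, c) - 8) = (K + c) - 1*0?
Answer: -1239/4 ≈ -309.75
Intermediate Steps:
Z(K, c) = 8 + K/4 + c/4 (Z(K, c) = 8 + ((K + c) - 1*0)/4 = 8 + ((K + c) + 0)/4 = 8 + (K + c)/4 = 8 + (K/4 + c/4) = 8 + K/4 + c/4)
8**2 + Z(-4, -5)*(-65) = 8**2 + (8 + (1/4)*(-4) + (1/4)*(-5))*(-65) = 64 + (8 - 1 - 5/4)*(-65) = 64 + (23/4)*(-65) = 64 - 1495/4 = -1239/4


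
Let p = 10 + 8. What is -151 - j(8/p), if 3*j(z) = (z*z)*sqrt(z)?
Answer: -110111/729 ≈ -151.04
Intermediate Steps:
p = 18
j(z) = z**(5/2)/3 (j(z) = ((z*z)*sqrt(z))/3 = (z**2*sqrt(z))/3 = z**(5/2)/3)
-151 - j(8/p) = -151 - (8/18)**(5/2)/3 = -151 - (8*(1/18))**(5/2)/3 = -151 - (4/9)**(5/2)/3 = -151 - 32/(3*243) = -151 - 1*32/729 = -151 - 32/729 = -110111/729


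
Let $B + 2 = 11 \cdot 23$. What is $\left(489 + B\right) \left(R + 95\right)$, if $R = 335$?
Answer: $318200$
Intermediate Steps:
$B = 251$ ($B = -2 + 11 \cdot 23 = -2 + 253 = 251$)
$\left(489 + B\right) \left(R + 95\right) = \left(489 + 251\right) \left(335 + 95\right) = 740 \cdot 430 = 318200$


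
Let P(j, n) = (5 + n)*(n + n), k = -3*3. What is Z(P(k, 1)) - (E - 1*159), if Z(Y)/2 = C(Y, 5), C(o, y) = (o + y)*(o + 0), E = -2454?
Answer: 3021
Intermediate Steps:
k = -9
P(j, n) = 2*n*(5 + n) (P(j, n) = (5 + n)*(2*n) = 2*n*(5 + n))
C(o, y) = o*(o + y) (C(o, y) = (o + y)*o = o*(o + y))
Z(Y) = 2*Y*(5 + Y) (Z(Y) = 2*(Y*(Y + 5)) = 2*(Y*(5 + Y)) = 2*Y*(5 + Y))
Z(P(k, 1)) - (E - 1*159) = 2*(2*1*(5 + 1))*(5 + 2*1*(5 + 1)) - (-2454 - 1*159) = 2*(2*1*6)*(5 + 2*1*6) - (-2454 - 159) = 2*12*(5 + 12) - 1*(-2613) = 2*12*17 + 2613 = 408 + 2613 = 3021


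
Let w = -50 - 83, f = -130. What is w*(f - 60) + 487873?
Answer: 513143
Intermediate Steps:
w = -133
w*(f - 60) + 487873 = -133*(-130 - 60) + 487873 = -133*(-190) + 487873 = 25270 + 487873 = 513143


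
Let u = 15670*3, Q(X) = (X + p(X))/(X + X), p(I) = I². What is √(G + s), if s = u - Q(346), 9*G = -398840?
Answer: √90754/6 ≈ 50.209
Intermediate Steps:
G = -398840/9 (G = (⅑)*(-398840) = -398840/9 ≈ -44316.)
Q(X) = (X + X²)/(2*X) (Q(X) = (X + X²)/(X + X) = (X + X²)/((2*X)) = (X + X²)*(1/(2*X)) = (X + X²)/(2*X))
u = 47010
s = 93673/2 (s = 47010 - (½ + (½)*346) = 47010 - (½ + 173) = 47010 - 1*347/2 = 47010 - 347/2 = 93673/2 ≈ 46837.)
√(G + s) = √(-398840/9 + 93673/2) = √(45377/18) = √90754/6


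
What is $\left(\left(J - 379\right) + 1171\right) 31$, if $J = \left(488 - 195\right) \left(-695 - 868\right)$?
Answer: $-14172177$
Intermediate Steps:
$J = -457959$ ($J = 293 \left(-1563\right) = -457959$)
$\left(\left(J - 379\right) + 1171\right) 31 = \left(\left(-457959 - 379\right) + 1171\right) 31 = \left(-458338 + 1171\right) 31 = \left(-457167\right) 31 = -14172177$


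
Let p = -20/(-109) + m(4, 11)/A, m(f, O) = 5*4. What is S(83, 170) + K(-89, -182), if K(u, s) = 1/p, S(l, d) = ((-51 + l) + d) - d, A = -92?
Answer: 213/85 ≈ 2.5059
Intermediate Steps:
m(f, O) = 20
S(l, d) = -51 + l (S(l, d) = (-51 + d + l) - d = -51 + l)
p = -85/2507 (p = -20/(-109) + 20/(-92) = -20*(-1/109) + 20*(-1/92) = 20/109 - 5/23 = -85/2507 ≈ -0.033905)
K(u, s) = -2507/85 (K(u, s) = 1/(-85/2507) = -2507/85)
S(83, 170) + K(-89, -182) = (-51 + 83) - 2507/85 = 32 - 2507/85 = 213/85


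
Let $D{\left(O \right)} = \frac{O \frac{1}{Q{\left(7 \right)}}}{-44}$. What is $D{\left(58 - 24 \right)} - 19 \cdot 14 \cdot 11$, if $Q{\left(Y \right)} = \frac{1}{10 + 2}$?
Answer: $- \frac{32288}{11} \approx -2935.3$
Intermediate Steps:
$Q{\left(Y \right)} = \frac{1}{12}$
$D{\left(O \right)} = - \frac{3 O}{11}$ ($D{\left(O \right)} = \frac{O \frac{1}{\frac{1}{12}}}{-44} = O 12 \left(- \frac{1}{44}\right) = 12 O \left(- \frac{1}{44}\right) = - \frac{3 O}{11}$)
$D{\left(58 - 24 \right)} - 19 \cdot 14 \cdot 11 = - \frac{3 \left(58 - 24\right)}{11} - 19 \cdot 14 \cdot 11 = \left(- \frac{3}{11}\right) 34 - 266 \cdot 11 = - \frac{102}{11} - 2926 = - \frac{32288}{11}$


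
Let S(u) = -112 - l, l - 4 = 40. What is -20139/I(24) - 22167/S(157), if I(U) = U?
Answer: -72491/104 ≈ -697.03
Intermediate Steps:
l = 44 (l = 4 + 40 = 44)
S(u) = -156 (S(u) = -112 - 1*44 = -112 - 44 = -156)
-20139/I(24) - 22167/S(157) = -20139/24 - 22167/(-156) = -20139*1/24 - 22167*(-1/156) = -6713/8 + 7389/52 = -72491/104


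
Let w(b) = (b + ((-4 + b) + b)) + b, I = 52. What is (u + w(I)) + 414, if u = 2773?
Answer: 3391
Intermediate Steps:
w(b) = -4 + 4*b (w(b) = (b + (-4 + 2*b)) + b = (-4 + 3*b) + b = -4 + 4*b)
(u + w(I)) + 414 = (2773 + (-4 + 4*52)) + 414 = (2773 + (-4 + 208)) + 414 = (2773 + 204) + 414 = 2977 + 414 = 3391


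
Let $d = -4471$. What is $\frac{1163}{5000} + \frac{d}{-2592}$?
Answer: $\frac{3171187}{1620000} \approx 1.9575$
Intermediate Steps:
$\frac{1163}{5000} + \frac{d}{-2592} = \frac{1163}{5000} - \frac{4471}{-2592} = 1163 \cdot \frac{1}{5000} - - \frac{4471}{2592} = \frac{1163}{5000} + \frac{4471}{2592} = \frac{3171187}{1620000}$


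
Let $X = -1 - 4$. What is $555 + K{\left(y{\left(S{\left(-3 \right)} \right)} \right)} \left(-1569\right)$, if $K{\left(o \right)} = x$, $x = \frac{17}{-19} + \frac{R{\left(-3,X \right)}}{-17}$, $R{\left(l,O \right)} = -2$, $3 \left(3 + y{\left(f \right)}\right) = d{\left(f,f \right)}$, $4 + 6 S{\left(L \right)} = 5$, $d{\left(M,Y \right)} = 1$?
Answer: $\frac{573084}{323} \approx 1774.3$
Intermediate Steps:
$S{\left(L \right)} = \frac{1}{6}$ ($S{\left(L \right)} = - \frac{2}{3} + \frac{1}{6} \cdot 5 = - \frac{2}{3} + \frac{5}{6} = \frac{1}{6}$)
$X = -5$ ($X = -1 - 4 = -5$)
$y{\left(f \right)} = - \frac{8}{3}$ ($y{\left(f \right)} = -3 + \frac{1}{3} \cdot 1 = -3 + \frac{1}{3} = - \frac{8}{3}$)
$x = - \frac{251}{323}$ ($x = \frac{17}{-19} - \frac{2}{-17} = 17 \left(- \frac{1}{19}\right) - - \frac{2}{17} = - \frac{17}{19} + \frac{2}{17} = - \frac{251}{323} \approx -0.77709$)
$K{\left(o \right)} = - \frac{251}{323}$
$555 + K{\left(y{\left(S{\left(-3 \right)} \right)} \right)} \left(-1569\right) = 555 - - \frac{393819}{323} = 555 + \frac{393819}{323} = \frac{573084}{323}$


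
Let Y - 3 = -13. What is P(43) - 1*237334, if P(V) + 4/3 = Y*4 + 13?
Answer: -712087/3 ≈ -2.3736e+5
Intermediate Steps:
Y = -10 (Y = 3 - 13 = -10)
P(V) = -85/3 (P(V) = -4/3 + (-10*4 + 13) = -4/3 + (-40 + 13) = -4/3 - 27 = -85/3)
P(43) - 1*237334 = -85/3 - 1*237334 = -85/3 - 237334 = -712087/3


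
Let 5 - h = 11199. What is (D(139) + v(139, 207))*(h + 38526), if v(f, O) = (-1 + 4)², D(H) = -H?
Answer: -3553160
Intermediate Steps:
v(f, O) = 9 (v(f, O) = 3² = 9)
h = -11194 (h = 5 - 1*11199 = 5 - 11199 = -11194)
(D(139) + v(139, 207))*(h + 38526) = (-1*139 + 9)*(-11194 + 38526) = (-139 + 9)*27332 = -130*27332 = -3553160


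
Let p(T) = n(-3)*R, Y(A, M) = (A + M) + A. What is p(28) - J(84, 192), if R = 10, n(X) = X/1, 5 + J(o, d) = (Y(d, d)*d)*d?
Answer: -21233689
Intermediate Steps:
Y(A, M) = M + 2*A
J(o, d) = -5 + 3*d**3 (J(o, d) = -5 + ((d + 2*d)*d)*d = -5 + ((3*d)*d)*d = -5 + (3*d**2)*d = -5 + 3*d**3)
n(X) = X (n(X) = X*1 = X)
p(T) = -30 (p(T) = -3*10 = -30)
p(28) - J(84, 192) = -30 - (-5 + 3*192**3) = -30 - (-5 + 3*7077888) = -30 - (-5 + 21233664) = -30 - 1*21233659 = -30 - 21233659 = -21233689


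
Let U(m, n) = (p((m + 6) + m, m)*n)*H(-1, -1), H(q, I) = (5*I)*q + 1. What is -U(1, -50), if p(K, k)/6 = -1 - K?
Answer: -16200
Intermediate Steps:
H(q, I) = 1 + 5*I*q (H(q, I) = 5*I*q + 1 = 1 + 5*I*q)
p(K, k) = -6 - 6*K (p(K, k) = 6*(-1 - K) = -6 - 6*K)
U(m, n) = 6*n*(-42 - 12*m) (U(m, n) = ((-6 - 6*((m + 6) + m))*n)*(1 + 5*(-1)*(-1)) = ((-6 - 6*((6 + m) + m))*n)*(1 + 5) = ((-6 - 6*(6 + 2*m))*n)*6 = ((-6 + (-36 - 12*m))*n)*6 = ((-42 - 12*m)*n)*6 = (n*(-42 - 12*m))*6 = 6*n*(-42 - 12*m))
-U(1, -50) = -(-36)*(-50)*(7 + 2*1) = -(-36)*(-50)*(7 + 2) = -(-36)*(-50)*9 = -1*16200 = -16200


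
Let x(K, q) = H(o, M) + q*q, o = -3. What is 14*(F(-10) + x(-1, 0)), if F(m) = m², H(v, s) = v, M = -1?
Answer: 1358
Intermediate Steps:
x(K, q) = -3 + q² (x(K, q) = -3 + q*q = -3 + q²)
14*(F(-10) + x(-1, 0)) = 14*((-10)² + (-3 + 0²)) = 14*(100 + (-3 + 0)) = 14*(100 - 3) = 14*97 = 1358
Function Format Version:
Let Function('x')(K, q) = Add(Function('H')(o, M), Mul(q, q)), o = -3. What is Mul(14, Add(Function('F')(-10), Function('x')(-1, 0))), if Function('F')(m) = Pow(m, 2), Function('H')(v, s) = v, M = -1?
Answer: 1358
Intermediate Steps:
Function('x')(K, q) = Add(-3, Pow(q, 2)) (Function('x')(K, q) = Add(-3, Mul(q, q)) = Add(-3, Pow(q, 2)))
Mul(14, Add(Function('F')(-10), Function('x')(-1, 0))) = Mul(14, Add(Pow(-10, 2), Add(-3, Pow(0, 2)))) = Mul(14, Add(100, Add(-3, 0))) = Mul(14, Add(100, -3)) = Mul(14, 97) = 1358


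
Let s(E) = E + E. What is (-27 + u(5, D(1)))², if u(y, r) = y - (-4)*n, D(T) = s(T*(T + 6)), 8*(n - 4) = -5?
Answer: 289/4 ≈ 72.250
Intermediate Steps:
n = 27/8 (n = 4 + (⅛)*(-5) = 4 - 5/8 = 27/8 ≈ 3.3750)
s(E) = 2*E
D(T) = 2*T*(6 + T) (D(T) = 2*(T*(T + 6)) = 2*(T*(6 + T)) = 2*T*(6 + T))
u(y, r) = 27/2 + y (u(y, r) = y - (-4)*27/8 = y - 1*(-27/2) = y + 27/2 = 27/2 + y)
(-27 + u(5, D(1)))² = (-27 + (27/2 + 5))² = (-27 + 37/2)² = (-17/2)² = 289/4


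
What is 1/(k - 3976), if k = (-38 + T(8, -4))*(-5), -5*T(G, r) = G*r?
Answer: -1/3818 ≈ -0.00026192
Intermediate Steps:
T(G, r) = -G*r/5
k = 158 (k = (-38 - ⅕*8*(-4))*(-5) = (-38 + 32/5)*(-5) = -158/5*(-5) = 158)
1/(k - 3976) = 1/(158 - 3976) = 1/(-3818) = -1/3818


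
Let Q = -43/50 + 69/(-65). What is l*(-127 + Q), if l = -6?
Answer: 251397/325 ≈ 773.53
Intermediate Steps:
Q = -1249/650 (Q = -43*1/50 + 69*(-1/65) = -43/50 - 69/65 = -1249/650 ≈ -1.9215)
l*(-127 + Q) = -6*(-127 - 1249/650) = -6*(-83799/650) = 251397/325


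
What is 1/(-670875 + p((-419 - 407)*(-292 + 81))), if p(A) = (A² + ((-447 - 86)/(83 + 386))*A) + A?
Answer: 67/2035119314235 ≈ 3.2922e-11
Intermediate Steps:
p(A) = A² - 64*A/469 (p(A) = (A² + (-533/469)*A) + A = (A² + (-533*1/469)*A) + A = (A² - 533*A/469) + A = A² - 64*A/469)
1/(-670875 + p((-419 - 407)*(-292 + 81))) = 1/(-670875 + ((-419 - 407)*(-292 + 81))*(-64 + 469*((-419 - 407)*(-292 + 81)))/469) = 1/(-670875 + (-826*(-211))*(-64 + 469*(-826*(-211)))/469) = 1/(-670875 + (1/469)*174286*(-64 + 469*174286)) = 1/(-670875 + (1/469)*174286*(-64 + 81740134)) = 1/(-670875 + (1/469)*174286*81740070) = 1/(-670875 + 2035164262860/67) = 1/(2035119314235/67) = 67/2035119314235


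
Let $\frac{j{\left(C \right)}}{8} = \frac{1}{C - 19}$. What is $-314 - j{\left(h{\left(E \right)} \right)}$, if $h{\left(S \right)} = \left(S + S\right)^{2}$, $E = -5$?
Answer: $- \frac{25442}{81} \approx -314.1$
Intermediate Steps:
$h{\left(S \right)} = 4 S^{2}$ ($h{\left(S \right)} = \left(2 S\right)^{2} = 4 S^{2}$)
$j{\left(C \right)} = \frac{8}{-19 + C}$ ($j{\left(C \right)} = \frac{8}{C - 19} = \frac{8}{-19 + C}$)
$-314 - j{\left(h{\left(E \right)} \right)} = -314 - \frac{8}{-19 + 4 \left(-5\right)^{2}} = -314 - \frac{8}{-19 + 4 \cdot 25} = -314 - \frac{8}{-19 + 100} = -314 - \frac{8}{81} = - \frac{25442}{81}$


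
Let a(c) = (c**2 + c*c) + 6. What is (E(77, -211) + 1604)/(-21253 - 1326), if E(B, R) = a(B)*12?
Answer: -143972/22579 ≈ -6.3764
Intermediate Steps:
a(c) = 6 + 2*c**2 (a(c) = (c**2 + c**2) + 6 = 2*c**2 + 6 = 6 + 2*c**2)
E(B, R) = 72 + 24*B**2 (E(B, R) = (6 + 2*B**2)*12 = 72 + 24*B**2)
(E(77, -211) + 1604)/(-21253 - 1326) = ((72 + 24*77**2) + 1604)/(-21253 - 1326) = ((72 + 24*5929) + 1604)/(-22579) = ((72 + 142296) + 1604)*(-1/22579) = (142368 + 1604)*(-1/22579) = 143972*(-1/22579) = -143972/22579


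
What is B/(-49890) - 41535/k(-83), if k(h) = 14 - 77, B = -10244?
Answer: 115157029/174615 ≈ 659.49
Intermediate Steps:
k(h) = -63
B/(-49890) - 41535/k(-83) = -10244/(-49890) - 41535/(-63) = -10244*(-1/49890) - 41535*(-1/63) = 5122/24945 + 4615/7 = 115157029/174615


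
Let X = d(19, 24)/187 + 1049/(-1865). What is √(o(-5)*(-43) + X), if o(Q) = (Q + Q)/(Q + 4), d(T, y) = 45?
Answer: 2*I*√13085016268610/348755 ≈ 20.744*I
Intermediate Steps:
o(Q) = 2*Q/(4 + Q) (o(Q) = (2*Q)/(4 + Q) = 2*Q/(4 + Q))
X = -112238/348755 (X = 45/187 + 1049/(-1865) = 45*(1/187) + 1049*(-1/1865) = 45/187 - 1049/1865 = -112238/348755 ≈ -0.32182)
√(o(-5)*(-43) + X) = √((2*(-5)/(4 - 5))*(-43) - 112238/348755) = √((2*(-5)/(-1))*(-43) - 112238/348755) = √((2*(-5)*(-1))*(-43) - 112238/348755) = √(10*(-43) - 112238/348755) = √(-430 - 112238/348755) = √(-150076888/348755) = 2*I*√13085016268610/348755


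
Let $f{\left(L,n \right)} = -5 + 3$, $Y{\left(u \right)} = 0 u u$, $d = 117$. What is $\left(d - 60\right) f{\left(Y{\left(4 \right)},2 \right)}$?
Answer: $-114$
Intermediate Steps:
$Y{\left(u \right)} = 0$ ($Y{\left(u \right)} = 0 u = 0$)
$f{\left(L,n \right)} = -2$
$\left(d - 60\right) f{\left(Y{\left(4 \right)},2 \right)} = \left(117 - 60\right) \left(-2\right) = 57 \left(-2\right) = -114$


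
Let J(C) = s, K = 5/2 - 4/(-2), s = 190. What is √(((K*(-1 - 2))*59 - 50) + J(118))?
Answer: I*√2626/2 ≈ 25.622*I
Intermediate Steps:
K = 9/2 (K = 5*(½) - 4*(-½) = 5/2 + 2 = 9/2 ≈ 4.5000)
J(C) = 190
√(((K*(-1 - 2))*59 - 50) + J(118)) = √(((9*(-1 - 2)/2)*59 - 50) + 190) = √((((9/2)*(-3))*59 - 50) + 190) = √((-27/2*59 - 50) + 190) = √((-1593/2 - 50) + 190) = √(-1693/2 + 190) = √(-1313/2) = I*√2626/2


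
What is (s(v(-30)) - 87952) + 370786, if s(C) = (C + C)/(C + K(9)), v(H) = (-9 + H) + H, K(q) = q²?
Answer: 565645/2 ≈ 2.8282e+5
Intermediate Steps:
v(H) = -9 + 2*H
s(C) = 2*C/(81 + C) (s(C) = (C + C)/(C + 9²) = (2*C)/(C + 81) = (2*C)/(81 + C) = 2*C/(81 + C))
(s(v(-30)) - 87952) + 370786 = (2*(-9 + 2*(-30))/(81 + (-9 + 2*(-30))) - 87952) + 370786 = (2*(-9 - 60)/(81 + (-9 - 60)) - 87952) + 370786 = (2*(-69)/(81 - 69) - 87952) + 370786 = (2*(-69)/12 - 87952) + 370786 = (2*(-69)*(1/12) - 87952) + 370786 = (-23/2 - 87952) + 370786 = -175927/2 + 370786 = 565645/2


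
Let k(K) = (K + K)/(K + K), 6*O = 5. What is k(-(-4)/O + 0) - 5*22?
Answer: -109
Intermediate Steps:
O = 5/6 (O = (1/6)*5 = 5/6 ≈ 0.83333)
k(K) = 1 (k(K) = (2*K)/((2*K)) = (2*K)*(1/(2*K)) = 1)
k(-(-4)/O + 0) - 5*22 = 1 - 5*22 = 1 - 110 = -109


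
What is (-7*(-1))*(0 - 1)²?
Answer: 7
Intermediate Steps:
(-7*(-1))*(0 - 1)² = 7*(-1)² = 7*1 = 7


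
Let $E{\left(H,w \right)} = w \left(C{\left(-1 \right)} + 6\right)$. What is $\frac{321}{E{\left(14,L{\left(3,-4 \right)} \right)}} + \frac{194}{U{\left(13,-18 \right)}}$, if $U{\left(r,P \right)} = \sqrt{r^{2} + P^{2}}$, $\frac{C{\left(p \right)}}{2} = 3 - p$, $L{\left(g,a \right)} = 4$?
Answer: $\frac{321}{56} + \frac{194 \sqrt{493}}{493} \approx 14.469$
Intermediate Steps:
$C{\left(p \right)} = 6 - 2 p$ ($C{\left(p \right)} = 2 \left(3 - p\right) = 6 - 2 p$)
$E{\left(H,w \right)} = 14 w$ ($E{\left(H,w \right)} = w \left(\left(6 - -2\right) + 6\right) = w \left(\left(6 + 2\right) + 6\right) = w \left(8 + 6\right) = w 14 = 14 w$)
$U{\left(r,P \right)} = \sqrt{P^{2} + r^{2}}$
$\frac{321}{E{\left(14,L{\left(3,-4 \right)} \right)}} + \frac{194}{U{\left(13,-18 \right)}} = \frac{321}{14 \cdot 4} + \frac{194}{\sqrt{\left(-18\right)^{2} + 13^{2}}} = \frac{321}{56} + \frac{194}{\sqrt{324 + 169}} = 321 \cdot \frac{1}{56} + \frac{194}{\sqrt{493}} = \frac{321}{56} + 194 \frac{\sqrt{493}}{493} = \frac{321}{56} + \frac{194 \sqrt{493}}{493}$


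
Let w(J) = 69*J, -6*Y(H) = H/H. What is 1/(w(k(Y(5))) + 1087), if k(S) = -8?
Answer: 1/535 ≈ 0.0018692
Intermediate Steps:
Y(H) = -⅙ (Y(H) = -H/(6*H) = -⅙*1 = -⅙)
1/(w(k(Y(5))) + 1087) = 1/(69*(-8) + 1087) = 1/(-552 + 1087) = 1/535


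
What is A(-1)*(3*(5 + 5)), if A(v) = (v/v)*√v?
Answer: 30*I ≈ 30.0*I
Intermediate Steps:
A(v) = √v (A(v) = 1*√v = √v)
A(-1)*(3*(5 + 5)) = √(-1)*(3*(5 + 5)) = I*(3*10) = I*30 = 30*I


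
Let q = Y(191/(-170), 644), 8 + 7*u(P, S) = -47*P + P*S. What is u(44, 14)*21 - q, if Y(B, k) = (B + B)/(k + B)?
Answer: -478685438/109289 ≈ -4380.0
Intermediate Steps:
u(P, S) = -8/7 - 47*P/7 + P*S/7 (u(P, S) = -8/7 + (-47*P + P*S)/7 = -8/7 + (-47*P/7 + P*S/7) = -8/7 - 47*P/7 + P*S/7)
Y(B, k) = 2*B/(B + k) (Y(B, k) = (2*B)/(B + k) = 2*B/(B + k))
q = -382/109289 (q = 2*(191/(-170))/(191/(-170) + 644) = 2*(191*(-1/170))/(191*(-1/170) + 644) = 2*(-191/170)/(-191/170 + 644) = 2*(-191/170)/(109289/170) = 2*(-191/170)*(170/109289) = -382/109289 ≈ -0.0034953)
u(44, 14)*21 - q = (-8/7 - 47/7*44 + (⅐)*44*14)*21 - 1*(-382/109289) = (-8/7 - 2068/7 + 88)*21 + 382/109289 = -1460/7*21 + 382/109289 = -4380 + 382/109289 = -478685438/109289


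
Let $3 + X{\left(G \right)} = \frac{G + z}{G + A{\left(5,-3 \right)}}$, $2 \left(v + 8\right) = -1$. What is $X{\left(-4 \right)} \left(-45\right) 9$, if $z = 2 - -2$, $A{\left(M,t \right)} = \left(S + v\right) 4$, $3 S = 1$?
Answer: $1215$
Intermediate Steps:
$S = \frac{1}{3}$ ($S = \frac{1}{3} \cdot 1 = \frac{1}{3} \approx 0.33333$)
$v = - \frac{17}{2}$ ($v = -8 + \frac{1}{2} \left(-1\right) = -8 - \frac{1}{2} = - \frac{17}{2} \approx -8.5$)
$A{\left(M,t \right)} = - \frac{98}{3}$ ($A{\left(M,t \right)} = \left(\frac{1}{3} - \frac{17}{2}\right) 4 = \left(- \frac{49}{6}\right) 4 = - \frac{98}{3}$)
$z = 4$ ($z = 2 + 2 = 4$)
$X{\left(G \right)} = -3 + \frac{4 + G}{- \frac{98}{3} + G}$ ($X{\left(G \right)} = -3 + \frac{G + 4}{G - \frac{98}{3}} = -3 + \frac{4 + G}{- \frac{98}{3} + G}$)
$X{\left(-4 \right)} \left(-45\right) 9 = \frac{6 \left(51 - -4\right)}{-98 + 3 \left(-4\right)} \left(-45\right) 9 = \frac{6 \left(51 + 4\right)}{-98 - 12} \left(-45\right) 9 = 6 \frac{1}{-110} \cdot 55 \left(-45\right) 9 = 6 \left(- \frac{1}{110}\right) 55 \left(-45\right) 9 = \left(-3\right) \left(-45\right) 9 = 135 \cdot 9 = 1215$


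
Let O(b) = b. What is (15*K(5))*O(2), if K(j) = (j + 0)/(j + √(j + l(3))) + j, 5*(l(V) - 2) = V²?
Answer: 5300/27 - 100*√55/27 ≈ 168.83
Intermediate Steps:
l(V) = 2 + V²/5
K(j) = j + j/(j + √(19/5 + j)) (K(j) = (j + 0)/(j + √(j + (2 + (⅕)*3²))) + j = j/(j + √(j + (2 + (⅕)*9))) + j = j/(j + √(j + (2 + 9/5))) + j = j/(j + √(j + 19/5)) + j = j/(j + √(19/5 + j)) + j = j + j/(j + √(19/5 + j)))
(15*K(5))*O(2) = (15*(5*(5 + √(95 + 25*5) + 5*5)/(5*5 + √5*√(19 + 5*5))))*2 = (15*(5*(5 + √(95 + 125) + 25)/(25 + √5*√(19 + 25))))*2 = (15*(5*(5 + √220 + 25)/(25 + √5*√44)))*2 = (15*(5*(5 + 2*√55 + 25)/(25 + √5*(2*√11))))*2 = (15*(5*(30 + 2*√55)/(25 + 2*√55)))*2 = (75*(30 + 2*√55)/(25 + 2*√55))*2 = 150*(30 + 2*√55)/(25 + 2*√55)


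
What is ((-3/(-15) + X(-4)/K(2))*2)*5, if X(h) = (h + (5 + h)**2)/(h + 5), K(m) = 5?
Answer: -4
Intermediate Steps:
X(h) = (h + (5 + h)**2)/(5 + h)
((-3/(-15) + X(-4)/K(2))*2)*5 = ((-3/(-15) + (5 - 4 - 4/(5 - 4))/5)*2)*5 = ((-3*(-1/15) + (5 - 4 - 4/1)*(1/5))*2)*5 = ((1/5 + (5 - 4 - 4*1)*(1/5))*2)*5 = ((1/5 + (5 - 4 - 4)*(1/5))*2)*5 = ((1/5 - 3*1/5)*2)*5 = ((1/5 - 3/5)*2)*5 = -2/5*2*5 = -4/5*5 = -4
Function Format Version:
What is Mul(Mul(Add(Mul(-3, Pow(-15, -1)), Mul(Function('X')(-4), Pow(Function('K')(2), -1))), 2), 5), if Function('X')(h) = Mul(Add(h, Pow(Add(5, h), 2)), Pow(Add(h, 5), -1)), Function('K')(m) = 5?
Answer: -4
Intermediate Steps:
Function('X')(h) = Mul(Pow(Add(5, h), -1), Add(h, Pow(Add(5, h), 2))) (Function('X')(h) = Mul(Add(h, Pow(Add(5, h), 2)), Pow(Add(5, h), -1)) = Mul(Pow(Add(5, h), -1), Add(h, Pow(Add(5, h), 2))))
Mul(Mul(Add(Mul(-3, Pow(-15, -1)), Mul(Function('X')(-4), Pow(Function('K')(2), -1))), 2), 5) = Mul(Mul(Add(Mul(-3, Pow(-15, -1)), Mul(Add(5, -4, Mul(-4, Pow(Add(5, -4), -1))), Pow(5, -1))), 2), 5) = Mul(Mul(Add(Mul(-3, Rational(-1, 15)), Mul(Add(5, -4, Mul(-4, Pow(1, -1))), Rational(1, 5))), 2), 5) = Mul(Mul(Add(Rational(1, 5), Mul(Add(5, -4, Mul(-4, 1)), Rational(1, 5))), 2), 5) = Mul(Mul(Add(Rational(1, 5), Mul(Add(5, -4, -4), Rational(1, 5))), 2), 5) = Mul(Mul(Add(Rational(1, 5), Mul(-3, Rational(1, 5))), 2), 5) = Mul(Mul(Add(Rational(1, 5), Rational(-3, 5)), 2), 5) = Mul(Mul(Rational(-2, 5), 2), 5) = Mul(Rational(-4, 5), 5) = -4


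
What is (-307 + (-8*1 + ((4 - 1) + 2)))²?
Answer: 96100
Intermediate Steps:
(-307 + (-8*1 + ((4 - 1) + 2)))² = (-307 + (-8 + (3 + 2)))² = (-307 + (-8 + 5))² = (-307 - 3)² = (-310)² = 96100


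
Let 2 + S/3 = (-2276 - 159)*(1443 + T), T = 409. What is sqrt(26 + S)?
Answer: 2*I*sqrt(3382210) ≈ 3678.2*I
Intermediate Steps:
S = -13528866 (S = -6 + 3*((-2276 - 159)*(1443 + 409)) = -6 + 3*(-2435*1852) = -6 + 3*(-4509620) = -6 - 13528860 = -13528866)
sqrt(26 + S) = sqrt(26 - 13528866) = sqrt(-13528840) = 2*I*sqrt(3382210)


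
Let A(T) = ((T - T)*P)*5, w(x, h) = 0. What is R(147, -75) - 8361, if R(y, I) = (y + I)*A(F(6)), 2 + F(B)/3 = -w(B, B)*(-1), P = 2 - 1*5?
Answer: -8361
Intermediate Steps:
P = -3 (P = 2 - 5 = -3)
F(B) = -6 (F(B) = -6 + 3*(-1*0*(-1)) = -6 + 3*(0*(-1)) = -6 + 3*0 = -6 + 0 = -6)
A(T) = 0 (A(T) = ((T - T)*(-3))*5 = (0*(-3))*5 = 0*5 = 0)
R(y, I) = 0 (R(y, I) = (y + I)*0 = (I + y)*0 = 0)
R(147, -75) - 8361 = 0 - 8361 = -8361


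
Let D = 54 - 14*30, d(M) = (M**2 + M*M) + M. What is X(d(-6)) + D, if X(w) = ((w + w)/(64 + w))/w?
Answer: -23789/65 ≈ -365.98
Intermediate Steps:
d(M) = M + 2*M**2 (d(M) = (M**2 + M**2) + M = 2*M**2 + M = M + 2*M**2)
D = -366 (D = 54 - 420 = -366)
X(w) = 2/(64 + w) (X(w) = ((2*w)/(64 + w))/w = (2*w/(64 + w))/w = 2/(64 + w))
X(d(-6)) + D = 2/(64 - 6*(1 + 2*(-6))) - 366 = 2/(64 - 6*(1 - 12)) - 366 = 2/(64 - 6*(-11)) - 366 = 2/(64 + 66) - 366 = 2/130 - 366 = 2*(1/130) - 366 = 1/65 - 366 = -23789/65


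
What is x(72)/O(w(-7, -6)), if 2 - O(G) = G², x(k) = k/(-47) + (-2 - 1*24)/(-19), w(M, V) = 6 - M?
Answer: 146/149131 ≈ 0.00097900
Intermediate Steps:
x(k) = 26/19 - k/47 (x(k) = k*(-1/47) + (-2 - 24)*(-1/19) = -k/47 - 26*(-1/19) = -k/47 + 26/19 = 26/19 - k/47)
O(G) = 2 - G²
x(72)/O(w(-7, -6)) = (26/19 - 1/47*72)/(2 - (6 - 1*(-7))²) = (26/19 - 72/47)/(2 - (6 + 7)²) = -146/(893*(2 - 1*13²)) = -146/(893*(2 - 1*169)) = -146/(893*(2 - 169)) = -146/893/(-167) = -146/893*(-1/167) = 146/149131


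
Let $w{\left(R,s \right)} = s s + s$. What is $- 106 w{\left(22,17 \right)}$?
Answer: $-32436$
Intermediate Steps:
$w{\left(R,s \right)} = s + s^{2}$ ($w{\left(R,s \right)} = s^{2} + s = s + s^{2}$)
$- 106 w{\left(22,17 \right)} = - 106 \cdot 17 \left(1 + 17\right) = - 106 \cdot 17 \cdot 18 = \left(-106\right) 306 = -32436$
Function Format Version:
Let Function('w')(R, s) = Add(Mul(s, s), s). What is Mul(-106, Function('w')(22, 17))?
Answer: -32436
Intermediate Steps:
Function('w')(R, s) = Add(s, Pow(s, 2)) (Function('w')(R, s) = Add(Pow(s, 2), s) = Add(s, Pow(s, 2)))
Mul(-106, Function('w')(22, 17)) = Mul(-106, Mul(17, Add(1, 17))) = Mul(-106, Mul(17, 18)) = Mul(-106, 306) = -32436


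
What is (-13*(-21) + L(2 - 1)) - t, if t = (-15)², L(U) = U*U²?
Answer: 49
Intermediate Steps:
L(U) = U³
t = 225
(-13*(-21) + L(2 - 1)) - t = (-13*(-21) + (2 - 1)³) - 1*225 = (273 + 1³) - 225 = (273 + 1) - 225 = 274 - 225 = 49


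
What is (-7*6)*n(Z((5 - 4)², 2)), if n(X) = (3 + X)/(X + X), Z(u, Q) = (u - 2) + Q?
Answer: -84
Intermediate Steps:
Z(u, Q) = -2 + Q + u (Z(u, Q) = (-2 + u) + Q = -2 + Q + u)
n(X) = (3 + X)/(2*X) (n(X) = (3 + X)/((2*X)) = (3 + X)*(1/(2*X)) = (3 + X)/(2*X))
(-7*6)*n(Z((5 - 4)², 2)) = (-7*6)*((3 + (-2 + 2 + (5 - 4)²))/(2*(-2 + 2 + (5 - 4)²))) = -21*(3 + (-2 + 2 + 1²))/(-2 + 2 + 1²) = -21*(3 + (-2 + 2 + 1))/(-2 + 2 + 1) = -21*(3 + 1)/1 = -21*4 = -42*2 = -84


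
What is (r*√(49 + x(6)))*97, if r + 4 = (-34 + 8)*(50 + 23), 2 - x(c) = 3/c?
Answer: -92247*√202 ≈ -1.3111e+6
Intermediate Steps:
x(c) = 2 - 3/c
r = -1902 (r = -4 + (-34 + 8)*(50 + 23) = -4 - 26*73 = -4 - 1898 = -1902)
(r*√(49 + x(6)))*97 = -1902*√(49 + (2 - 3/6))*97 = -1902*√(49 + (2 - 3*⅙))*97 = -1902*√(49 + (2 - ½))*97 = -1902*√(49 + 3/2)*97 = -951*√202*97 = -92247*√202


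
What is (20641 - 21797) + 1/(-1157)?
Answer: -1337493/1157 ≈ -1156.0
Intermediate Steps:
(20641 - 21797) + 1/(-1157) = -1156 - 1/1157 = -1337493/1157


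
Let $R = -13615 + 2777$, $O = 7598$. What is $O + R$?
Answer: $-3240$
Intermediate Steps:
$R = -10838$
$O + R = 7598 - 10838 = -3240$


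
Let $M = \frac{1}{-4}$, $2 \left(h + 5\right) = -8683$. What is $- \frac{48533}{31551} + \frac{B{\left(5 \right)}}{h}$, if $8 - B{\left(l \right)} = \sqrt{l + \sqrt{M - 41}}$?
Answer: $- \frac{422402185}{274272843} + \frac{\sqrt{20 + 2 i \sqrt{165}}}{8693} \approx -1.5395 + 0.00028825 i$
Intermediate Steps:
$h = - \frac{8693}{2}$ ($h = -5 + \frac{1}{2} \left(-8683\right) = -5 - \frac{8683}{2} = - \frac{8693}{2} \approx -4346.5$)
$M = - \frac{1}{4} \approx -0.25$
$B{\left(l \right)} = 8 - \sqrt{l + \frac{i \sqrt{165}}{2}}$ ($B{\left(l \right)} = 8 - \sqrt{l + \sqrt{- \frac{1}{4} - 41}} = 8 - \sqrt{l + \sqrt{- \frac{165}{4}}} = 8 - \sqrt{l + \frac{i \sqrt{165}}{2}}$)
$- \frac{48533}{31551} + \frac{B{\left(5 \right)}}{h} = - \frac{48533}{31551} + \frac{8 - \frac{\sqrt{4 \cdot 5 + 2 i \sqrt{165}}}{2}}{- \frac{8693}{2}} = \left(-48533\right) \frac{1}{31551} + \left(8 - \frac{\sqrt{20 + 2 i \sqrt{165}}}{2}\right) \left(- \frac{2}{8693}\right) = - \frac{48533}{31551} - \left(\frac{16}{8693} - \frac{\sqrt{20 + 2 i \sqrt{165}}}{8693}\right) = - \frac{422402185}{274272843} + \frac{\sqrt{20 + 2 i \sqrt{165}}}{8693}$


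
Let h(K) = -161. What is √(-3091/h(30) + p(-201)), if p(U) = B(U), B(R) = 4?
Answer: 3*√66815/161 ≈ 4.8165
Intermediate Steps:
p(U) = 4
√(-3091/h(30) + p(-201)) = √(-3091/(-161) + 4) = √(-3091*(-1/161) + 4) = √(3091/161 + 4) = √(3735/161) = 3*√66815/161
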